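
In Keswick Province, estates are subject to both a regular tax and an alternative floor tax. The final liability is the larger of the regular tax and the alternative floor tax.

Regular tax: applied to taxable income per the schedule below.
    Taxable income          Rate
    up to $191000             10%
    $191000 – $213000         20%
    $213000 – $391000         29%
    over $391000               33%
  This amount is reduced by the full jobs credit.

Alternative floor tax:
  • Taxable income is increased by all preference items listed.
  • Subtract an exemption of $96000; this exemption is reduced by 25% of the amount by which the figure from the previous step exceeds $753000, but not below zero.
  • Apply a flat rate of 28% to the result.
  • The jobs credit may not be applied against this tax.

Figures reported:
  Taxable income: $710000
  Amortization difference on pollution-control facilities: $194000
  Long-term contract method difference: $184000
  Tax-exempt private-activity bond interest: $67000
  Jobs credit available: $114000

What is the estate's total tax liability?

Regular tax:
  $191000 × 10% = $19100
  $22000 × 20% = $4400
  $178000 × 29% = $51620
  $319000 × 33% = $105270
  → $180390
  Less jobs credit $114000 → $66390

Alternative floor tax:
  Adjusted income: $710000 + $194000 + $184000 + $67000 = $1155000
  Exemption: 25% × ($1155000 − $753000) = $100500 ≥ $96000, so the exemption is fully phased out
  Base: $1155000 − $0 = $1155000
  $1155000 × 28% = $323400

$323400 > $66390, so the alternative floor tax is the binding amount.

$323400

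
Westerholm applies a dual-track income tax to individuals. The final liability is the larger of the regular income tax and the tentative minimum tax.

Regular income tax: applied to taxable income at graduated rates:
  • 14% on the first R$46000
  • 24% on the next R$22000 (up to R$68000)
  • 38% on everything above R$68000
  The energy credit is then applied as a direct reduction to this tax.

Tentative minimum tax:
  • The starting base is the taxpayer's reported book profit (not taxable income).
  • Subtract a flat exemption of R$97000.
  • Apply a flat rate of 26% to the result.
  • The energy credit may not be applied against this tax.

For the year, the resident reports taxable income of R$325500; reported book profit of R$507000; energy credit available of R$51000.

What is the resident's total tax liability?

R$106600

Tentative minimum tax:
  Base (reported book profit): R$507000
  Less exemption R$97000 → base R$410000
  R$410000 × 26% = R$106600

Regular income tax:
  R$46000 × 14% = R$6440
  R$22000 × 24% = R$5280
  R$257500 × 38% = R$97850
  → R$109570
  Less energy credit R$51000 → R$58570

R$106600 > R$58570, so the tentative minimum tax is the binding amount.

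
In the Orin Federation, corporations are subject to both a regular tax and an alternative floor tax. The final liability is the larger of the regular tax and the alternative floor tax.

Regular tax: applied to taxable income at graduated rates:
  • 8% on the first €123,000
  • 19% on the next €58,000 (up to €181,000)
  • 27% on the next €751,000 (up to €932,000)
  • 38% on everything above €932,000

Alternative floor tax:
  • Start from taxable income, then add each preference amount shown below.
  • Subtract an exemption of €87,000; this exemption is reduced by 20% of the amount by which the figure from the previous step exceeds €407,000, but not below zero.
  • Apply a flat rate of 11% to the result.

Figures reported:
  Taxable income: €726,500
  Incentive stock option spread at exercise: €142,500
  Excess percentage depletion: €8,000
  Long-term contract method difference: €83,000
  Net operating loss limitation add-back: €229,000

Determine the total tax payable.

Regular tax:
  €123,000 × 8% = €9,840
  €58,000 × 19% = €11,020
  €545,500 × 27% = €147,285
  → €168,145

Alternative floor tax:
  Adjusted income: €726,500 + €142,500 + €8,000 + €83,000 + €229,000 = €1,189,000
  Exemption: 20% × (€1,189,000 − €407,000) = €156,400 ≥ €87,000, so the exemption is fully phased out
  Base: €1,189,000 − €0 = €1,189,000
  €1,189,000 × 11% = €130,790

€168,145 > €130,790, so the regular tax governs.

€168,145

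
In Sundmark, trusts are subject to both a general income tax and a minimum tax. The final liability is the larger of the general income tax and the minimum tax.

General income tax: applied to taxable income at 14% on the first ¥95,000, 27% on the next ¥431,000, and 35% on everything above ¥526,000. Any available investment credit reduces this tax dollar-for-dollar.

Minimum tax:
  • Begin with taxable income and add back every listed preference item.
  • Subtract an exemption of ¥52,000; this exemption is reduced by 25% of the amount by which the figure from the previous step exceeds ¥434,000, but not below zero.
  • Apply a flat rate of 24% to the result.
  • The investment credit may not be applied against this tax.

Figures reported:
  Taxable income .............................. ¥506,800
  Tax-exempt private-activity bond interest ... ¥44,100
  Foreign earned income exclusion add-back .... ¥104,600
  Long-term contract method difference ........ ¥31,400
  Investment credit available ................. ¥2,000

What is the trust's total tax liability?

¥164,856

Minimum tax:
  Adjusted income: ¥506,800 + ¥44,100 + ¥104,600 + ¥31,400 = ¥686,900
  Exemption: 25% × (¥686,900 − ¥434,000) = ¥63,225 ≥ ¥52,000, so the exemption is fully phased out
  Base: ¥686,900 − ¥0 = ¥686,900
  ¥686,900 × 24% = ¥164,856

General income tax:
  ¥95,000 × 14% = ¥13,300
  ¥411,800 × 27% = ¥111,186
  → ¥124,486
  Less investment credit ¥2,000 → ¥122,486

¥164,856 > ¥122,486, so the minimum tax is the binding amount.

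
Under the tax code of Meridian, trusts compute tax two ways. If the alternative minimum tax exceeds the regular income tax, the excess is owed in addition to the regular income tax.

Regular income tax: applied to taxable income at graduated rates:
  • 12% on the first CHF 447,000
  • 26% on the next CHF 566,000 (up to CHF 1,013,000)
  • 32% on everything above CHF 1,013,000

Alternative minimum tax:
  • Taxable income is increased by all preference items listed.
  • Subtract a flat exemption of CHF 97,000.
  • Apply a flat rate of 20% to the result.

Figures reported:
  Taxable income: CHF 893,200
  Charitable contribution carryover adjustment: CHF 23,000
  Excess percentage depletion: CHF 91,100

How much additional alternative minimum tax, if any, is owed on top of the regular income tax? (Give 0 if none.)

CHF 12,408

Regular income tax:
  CHF 447,000 × 12% = CHF 53,640
  CHF 446,200 × 26% = CHF 116,012
  → CHF 169,652

Alternative minimum tax:
  Adjusted income: CHF 893,200 + CHF 23,000 + CHF 91,100 = CHF 1,007,300
  Less exemption CHF 97,000 → base CHF 910,300
  CHF 910,300 × 20% = CHF 182,060

Excess of alternative minimum tax over regular income tax: CHF 182,060 − CHF 169,652 = CHF 12,408.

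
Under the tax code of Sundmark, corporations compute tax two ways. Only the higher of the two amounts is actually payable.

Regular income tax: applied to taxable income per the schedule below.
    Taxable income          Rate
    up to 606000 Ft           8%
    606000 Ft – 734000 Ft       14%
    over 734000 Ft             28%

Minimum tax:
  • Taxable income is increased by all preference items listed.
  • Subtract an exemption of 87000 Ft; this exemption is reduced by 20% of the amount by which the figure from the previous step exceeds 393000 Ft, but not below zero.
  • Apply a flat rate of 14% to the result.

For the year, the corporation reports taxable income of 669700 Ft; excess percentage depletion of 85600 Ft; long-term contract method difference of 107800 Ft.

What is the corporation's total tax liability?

Minimum tax:
  Adjusted income: 669700 Ft + 85600 Ft + 107800 Ft = 863100 Ft
  Exemption: 20% × (863100 Ft − 393000 Ft) = 94020 Ft ≥ 87000 Ft, so the exemption is fully phased out
  Base: 863100 Ft − 0 Ft = 863100 Ft
  863100 Ft × 14% = 120834 Ft

Regular income tax:
  606000 Ft × 8% = 48480 Ft
  63700 Ft × 14% = 8918 Ft
  → 57398 Ft

120834 Ft > 57398 Ft, so the minimum tax is the binding amount.

120834 Ft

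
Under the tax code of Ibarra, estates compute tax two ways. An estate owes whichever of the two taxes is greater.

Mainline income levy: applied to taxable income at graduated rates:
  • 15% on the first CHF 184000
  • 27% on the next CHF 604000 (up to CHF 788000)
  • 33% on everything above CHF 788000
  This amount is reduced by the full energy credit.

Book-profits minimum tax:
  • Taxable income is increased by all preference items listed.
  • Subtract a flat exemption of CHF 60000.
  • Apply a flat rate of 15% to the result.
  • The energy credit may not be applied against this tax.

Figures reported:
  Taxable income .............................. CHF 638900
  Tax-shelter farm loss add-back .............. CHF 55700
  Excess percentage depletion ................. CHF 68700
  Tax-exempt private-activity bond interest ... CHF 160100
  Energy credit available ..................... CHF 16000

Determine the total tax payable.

Book-profits minimum tax:
  Adjusted income: CHF 638900 + CHF 55700 + CHF 68700 + CHF 160100 = CHF 923400
  Less exemption CHF 60000 → base CHF 863400
  CHF 863400 × 15% = CHF 129510

Mainline income levy:
  CHF 184000 × 15% = CHF 27600
  CHF 454900 × 27% = CHF 122823
  → CHF 150423
  Less energy credit CHF 16000 → CHF 134423

CHF 134423 > CHF 129510, so the mainline income levy governs.

CHF 134423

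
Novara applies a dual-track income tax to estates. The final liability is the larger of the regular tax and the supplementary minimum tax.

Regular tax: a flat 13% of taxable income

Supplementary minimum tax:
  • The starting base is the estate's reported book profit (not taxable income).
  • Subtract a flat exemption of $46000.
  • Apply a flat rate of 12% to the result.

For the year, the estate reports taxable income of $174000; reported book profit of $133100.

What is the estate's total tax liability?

$22620

Supplementary minimum tax:
  Base (reported book profit): $133100
  Less exemption $46000 → base $87100
  $87100 × 12% = $10452

Regular tax:
  $174000 × 13% = $22620

$22620 > $10452, so the regular tax governs.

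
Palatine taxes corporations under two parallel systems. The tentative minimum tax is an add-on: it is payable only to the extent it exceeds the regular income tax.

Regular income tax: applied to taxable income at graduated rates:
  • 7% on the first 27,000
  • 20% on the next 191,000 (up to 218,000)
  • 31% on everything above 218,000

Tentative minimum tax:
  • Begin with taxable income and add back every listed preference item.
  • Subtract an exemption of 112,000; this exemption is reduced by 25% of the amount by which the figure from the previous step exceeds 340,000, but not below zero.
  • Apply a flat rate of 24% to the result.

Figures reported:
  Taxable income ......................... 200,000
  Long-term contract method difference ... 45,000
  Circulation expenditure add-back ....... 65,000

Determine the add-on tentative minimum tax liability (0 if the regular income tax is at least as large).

11,030

Regular income tax:
  27,000 × 7% = 1,890
  173,000 × 20% = 34,600
  → 36,490

Tentative minimum tax:
  Adjusted income: 200,000 + 45,000 + 65,000 = 310,000
  Exemption: 310,000 ≤ 340,000, so full 112,000 applies
  Base: 310,000 − 112,000 = 198,000
  198,000 × 24% = 47,520

Excess of tentative minimum tax over regular income tax: 47,520 − 36,490 = 11,030.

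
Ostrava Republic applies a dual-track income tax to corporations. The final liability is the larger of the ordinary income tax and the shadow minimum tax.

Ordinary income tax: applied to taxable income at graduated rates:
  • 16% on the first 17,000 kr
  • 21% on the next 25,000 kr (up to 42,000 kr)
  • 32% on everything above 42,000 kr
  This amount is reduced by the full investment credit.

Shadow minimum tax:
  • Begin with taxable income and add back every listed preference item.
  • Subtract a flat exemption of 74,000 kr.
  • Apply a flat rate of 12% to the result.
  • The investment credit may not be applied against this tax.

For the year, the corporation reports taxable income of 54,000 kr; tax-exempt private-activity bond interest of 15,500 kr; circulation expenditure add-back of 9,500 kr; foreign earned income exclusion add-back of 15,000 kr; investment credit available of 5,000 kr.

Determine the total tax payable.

6,810 kr

Ordinary income tax:
  17,000 kr × 16% = 2,720 kr
  25,000 kr × 21% = 5,250 kr
  12,000 kr × 32% = 3,840 kr
  → 11,810 kr
  Less investment credit 5,000 kr → 6,810 kr

Shadow minimum tax:
  Adjusted income: 54,000 kr + 15,500 kr + 9,500 kr + 15,000 kr = 94,000 kr
  Less exemption 74,000 kr → base 20,000 kr
  20,000 kr × 12% = 2,400 kr

6,810 kr > 2,400 kr, so the ordinary income tax governs.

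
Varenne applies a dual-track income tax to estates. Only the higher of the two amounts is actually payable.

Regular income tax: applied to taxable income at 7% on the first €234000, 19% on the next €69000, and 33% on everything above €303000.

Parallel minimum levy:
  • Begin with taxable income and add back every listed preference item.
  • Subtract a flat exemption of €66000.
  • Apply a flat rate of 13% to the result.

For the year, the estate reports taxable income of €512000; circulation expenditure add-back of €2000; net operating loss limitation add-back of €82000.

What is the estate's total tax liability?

Parallel minimum levy:
  Adjusted income: €512000 + €2000 + €82000 = €596000
  Less exemption €66000 → base €530000
  €530000 × 13% = €68900

Regular income tax:
  €234000 × 7% = €16380
  €69000 × 19% = €13110
  €209000 × 33% = €68970
  → €98460

€98460 > €68900, so the regular income tax governs.

€98460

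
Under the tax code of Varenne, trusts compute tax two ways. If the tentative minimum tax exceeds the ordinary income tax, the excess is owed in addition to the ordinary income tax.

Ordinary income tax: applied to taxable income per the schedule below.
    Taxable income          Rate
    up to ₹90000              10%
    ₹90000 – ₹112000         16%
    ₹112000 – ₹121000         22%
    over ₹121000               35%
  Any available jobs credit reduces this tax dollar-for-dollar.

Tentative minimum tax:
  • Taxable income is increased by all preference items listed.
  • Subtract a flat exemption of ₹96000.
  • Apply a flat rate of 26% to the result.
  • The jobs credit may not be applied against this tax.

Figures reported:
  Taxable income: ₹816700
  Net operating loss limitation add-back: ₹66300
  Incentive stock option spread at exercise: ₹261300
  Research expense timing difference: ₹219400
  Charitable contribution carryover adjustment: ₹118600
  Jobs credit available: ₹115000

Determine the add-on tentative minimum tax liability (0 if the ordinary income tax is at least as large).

₹217443

Ordinary income tax:
  ₹90000 × 10% = ₹9000
  ₹22000 × 16% = ₹3520
  ₹9000 × 22% = ₹1980
  ₹695700 × 35% = ₹243495
  → ₹257995
  Less jobs credit ₹115000 → ₹142995

Tentative minimum tax:
  Adjusted income: ₹816700 + ₹66300 + ₹261300 + ₹219400 + ₹118600 = ₹1482300
  Less exemption ₹96000 → base ₹1386300
  ₹1386300 × 26% = ₹360438

Excess of tentative minimum tax over ordinary income tax: ₹360438 − ₹142995 = ₹217443.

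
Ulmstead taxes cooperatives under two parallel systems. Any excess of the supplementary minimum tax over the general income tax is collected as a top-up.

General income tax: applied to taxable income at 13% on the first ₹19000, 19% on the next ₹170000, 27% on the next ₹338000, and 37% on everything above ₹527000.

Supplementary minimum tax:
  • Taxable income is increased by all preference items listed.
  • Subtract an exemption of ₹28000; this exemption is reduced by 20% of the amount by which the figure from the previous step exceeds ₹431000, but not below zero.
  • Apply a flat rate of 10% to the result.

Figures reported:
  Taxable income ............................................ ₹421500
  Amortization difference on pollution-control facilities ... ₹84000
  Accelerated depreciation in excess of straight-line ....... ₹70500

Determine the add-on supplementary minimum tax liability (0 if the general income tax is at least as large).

₹0

General income tax:
  ₹19000 × 13% = ₹2470
  ₹170000 × 19% = ₹32300
  ₹232500 × 27% = ₹62775
  → ₹97545

Supplementary minimum tax:
  Adjusted income: ₹421500 + ₹84000 + ₹70500 = ₹576000
  Exemption: 20% × (₹576000 − ₹431000) = ₹29000 ≥ ₹28000, so the exemption is fully phased out
  Base: ₹576000 − ₹0 = ₹576000
  ₹576000 × 10% = ₹57600

₹57600 ≤ ₹97545, so no add-on is due.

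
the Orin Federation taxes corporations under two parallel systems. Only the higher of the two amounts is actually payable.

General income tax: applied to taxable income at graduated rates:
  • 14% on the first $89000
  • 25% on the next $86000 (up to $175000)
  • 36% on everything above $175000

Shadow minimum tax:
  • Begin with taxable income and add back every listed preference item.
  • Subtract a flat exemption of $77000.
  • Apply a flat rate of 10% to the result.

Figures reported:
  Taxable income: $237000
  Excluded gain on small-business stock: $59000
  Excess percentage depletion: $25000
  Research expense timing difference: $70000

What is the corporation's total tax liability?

$56280

General income tax:
  $89000 × 14% = $12460
  $86000 × 25% = $21500
  $62000 × 36% = $22320
  → $56280

Shadow minimum tax:
  Adjusted income: $237000 + $59000 + $25000 + $70000 = $391000
  Less exemption $77000 → base $314000
  $314000 × 10% = $31400

$56280 > $31400, so the general income tax governs.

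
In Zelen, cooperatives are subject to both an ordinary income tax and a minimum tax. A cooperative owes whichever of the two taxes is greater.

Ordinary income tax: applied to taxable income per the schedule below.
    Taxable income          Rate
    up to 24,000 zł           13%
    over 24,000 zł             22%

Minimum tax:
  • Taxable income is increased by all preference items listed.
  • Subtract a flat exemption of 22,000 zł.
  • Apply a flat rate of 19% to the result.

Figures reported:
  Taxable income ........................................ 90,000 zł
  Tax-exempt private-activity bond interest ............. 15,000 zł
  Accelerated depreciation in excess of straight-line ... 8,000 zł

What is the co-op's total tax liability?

17,640 zł

Ordinary income tax:
  24,000 zł × 13% = 3,120 zł
  66,000 zł × 22% = 14,520 zł
  → 17,640 zł

Minimum tax:
  Adjusted income: 90,000 zł + 15,000 zł + 8,000 zł = 113,000 zł
  Less exemption 22,000 zł → base 91,000 zł
  91,000 zł × 19% = 17,290 zł

17,640 zł > 17,290 zł, so the ordinary income tax governs.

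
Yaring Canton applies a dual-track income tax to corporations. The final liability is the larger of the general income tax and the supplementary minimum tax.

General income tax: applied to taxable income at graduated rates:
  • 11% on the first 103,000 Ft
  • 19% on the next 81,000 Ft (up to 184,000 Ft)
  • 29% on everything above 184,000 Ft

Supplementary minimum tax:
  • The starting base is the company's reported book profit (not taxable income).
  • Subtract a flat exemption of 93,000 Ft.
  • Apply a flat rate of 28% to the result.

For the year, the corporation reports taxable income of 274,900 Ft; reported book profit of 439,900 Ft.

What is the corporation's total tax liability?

97,132 Ft

General income tax:
  103,000 Ft × 11% = 11,330 Ft
  81,000 Ft × 19% = 15,390 Ft
  90,900 Ft × 29% = 26,361 Ft
  → 53,081 Ft

Supplementary minimum tax:
  Base (reported book profit): 439,900 Ft
  Less exemption 93,000 Ft → base 346,900 Ft
  346,900 Ft × 28% = 97,132 Ft

97,132 Ft > 53,081 Ft, so the supplementary minimum tax is the binding amount.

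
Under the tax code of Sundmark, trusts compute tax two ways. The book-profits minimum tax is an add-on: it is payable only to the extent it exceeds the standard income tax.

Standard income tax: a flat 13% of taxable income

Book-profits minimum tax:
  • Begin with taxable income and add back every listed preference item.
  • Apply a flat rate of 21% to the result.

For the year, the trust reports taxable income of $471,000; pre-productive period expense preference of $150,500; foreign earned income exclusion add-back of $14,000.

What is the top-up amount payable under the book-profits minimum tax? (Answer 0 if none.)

Book-profits minimum tax:
  Adjusted income: $471,000 + $150,500 + $14,000 = $635,500
  $635,500 × 21% = $133,455

Standard income tax:
  $471,000 × 13% = $61,230

Excess of book-profits minimum tax over standard income tax: $133,455 − $61,230 = $72,225.

$72,225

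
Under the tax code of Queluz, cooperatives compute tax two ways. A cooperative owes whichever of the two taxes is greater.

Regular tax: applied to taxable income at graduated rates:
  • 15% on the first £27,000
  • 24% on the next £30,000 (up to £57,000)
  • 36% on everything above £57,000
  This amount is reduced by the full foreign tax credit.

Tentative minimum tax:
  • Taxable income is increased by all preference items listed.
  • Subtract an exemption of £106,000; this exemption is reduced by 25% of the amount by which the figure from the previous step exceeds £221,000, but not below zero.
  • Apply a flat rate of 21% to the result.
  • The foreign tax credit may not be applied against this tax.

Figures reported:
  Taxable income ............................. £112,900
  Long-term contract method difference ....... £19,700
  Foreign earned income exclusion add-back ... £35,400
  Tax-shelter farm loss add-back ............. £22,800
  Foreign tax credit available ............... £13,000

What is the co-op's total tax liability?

£18,374

Tentative minimum tax:
  Adjusted income: £112,900 + £19,700 + £35,400 + £22,800 = £190,800
  Exemption: £190,800 ≤ £221,000, so full £106,000 applies
  Base: £190,800 − £106,000 = £84,800
  £84,800 × 21% = £17,808

Regular tax:
  £27,000 × 15% = £4,050
  £30,000 × 24% = £7,200
  £55,900 × 36% = £20,124
  → £31,374
  Less foreign tax credit £13,000 → £18,374

£18,374 > £17,808, so the regular tax governs.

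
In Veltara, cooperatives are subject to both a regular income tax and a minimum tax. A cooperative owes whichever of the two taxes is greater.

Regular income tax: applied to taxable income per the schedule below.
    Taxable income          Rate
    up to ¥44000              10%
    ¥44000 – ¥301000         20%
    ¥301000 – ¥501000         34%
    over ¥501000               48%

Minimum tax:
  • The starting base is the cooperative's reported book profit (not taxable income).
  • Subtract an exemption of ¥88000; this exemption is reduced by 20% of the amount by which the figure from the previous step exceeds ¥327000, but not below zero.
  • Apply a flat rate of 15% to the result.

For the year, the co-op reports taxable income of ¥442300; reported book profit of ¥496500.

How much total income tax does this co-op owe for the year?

Minimum tax:
  Base (reported book profit): ¥496500
  Exemption: ¥88000 − 20% × (¥496500 − ¥327000) = ¥88000 − ¥33900 = ¥54100
  Base: ¥496500 − ¥54100 = ¥442400
  ¥442400 × 15% = ¥66360

Regular income tax:
  ¥44000 × 10% = ¥4400
  ¥257000 × 20% = ¥51400
  ¥141300 × 34% = ¥48042
  → ¥103842

¥103842 > ¥66360, so the regular income tax governs.

¥103842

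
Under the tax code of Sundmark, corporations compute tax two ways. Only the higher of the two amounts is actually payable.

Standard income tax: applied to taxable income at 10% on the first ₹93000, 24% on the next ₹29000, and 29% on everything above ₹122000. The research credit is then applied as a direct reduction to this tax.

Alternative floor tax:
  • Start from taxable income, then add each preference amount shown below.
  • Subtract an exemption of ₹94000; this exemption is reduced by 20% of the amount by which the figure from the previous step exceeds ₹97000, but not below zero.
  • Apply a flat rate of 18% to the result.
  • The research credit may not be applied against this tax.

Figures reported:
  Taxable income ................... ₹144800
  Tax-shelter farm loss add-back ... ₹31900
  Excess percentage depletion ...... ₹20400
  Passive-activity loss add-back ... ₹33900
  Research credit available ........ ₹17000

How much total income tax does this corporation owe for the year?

₹29484

Standard income tax:
  ₹93000 × 10% = ₹9300
  ₹29000 × 24% = ₹6960
  ₹22800 × 29% = ₹6612
  → ₹22872
  Less research credit ₹17000 → ₹5872

Alternative floor tax:
  Adjusted income: ₹144800 + ₹31900 + ₹20400 + ₹33900 = ₹231000
  Exemption: ₹94000 − 20% × (₹231000 − ₹97000) = ₹94000 − ₹26800 = ₹67200
  Base: ₹231000 − ₹67200 = ₹163800
  ₹163800 × 18% = ₹29484

₹29484 > ₹5872, so the alternative floor tax is the binding amount.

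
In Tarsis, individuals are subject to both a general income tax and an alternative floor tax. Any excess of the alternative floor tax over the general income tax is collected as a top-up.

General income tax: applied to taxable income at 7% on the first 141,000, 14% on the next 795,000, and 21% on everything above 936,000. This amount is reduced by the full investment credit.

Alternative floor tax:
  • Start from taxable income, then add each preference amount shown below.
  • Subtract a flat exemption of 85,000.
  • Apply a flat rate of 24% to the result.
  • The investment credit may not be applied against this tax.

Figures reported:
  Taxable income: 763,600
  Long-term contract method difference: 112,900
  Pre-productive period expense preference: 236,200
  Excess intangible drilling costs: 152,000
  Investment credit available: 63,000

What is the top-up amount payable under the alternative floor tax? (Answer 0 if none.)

General income tax:
  141,000 × 7% = 9,870
  622,600 × 14% = 87,164
  → 97,034
  Less investment credit 63,000 → 34,034

Alternative floor tax:
  Adjusted income: 763,600 + 112,900 + 236,200 + 152,000 = 1,264,700
  Less exemption 85,000 → base 1,179,700
  1,179,700 × 24% = 283,128

Excess of alternative floor tax over general income tax: 283,128 − 34,034 = 249,094.

249,094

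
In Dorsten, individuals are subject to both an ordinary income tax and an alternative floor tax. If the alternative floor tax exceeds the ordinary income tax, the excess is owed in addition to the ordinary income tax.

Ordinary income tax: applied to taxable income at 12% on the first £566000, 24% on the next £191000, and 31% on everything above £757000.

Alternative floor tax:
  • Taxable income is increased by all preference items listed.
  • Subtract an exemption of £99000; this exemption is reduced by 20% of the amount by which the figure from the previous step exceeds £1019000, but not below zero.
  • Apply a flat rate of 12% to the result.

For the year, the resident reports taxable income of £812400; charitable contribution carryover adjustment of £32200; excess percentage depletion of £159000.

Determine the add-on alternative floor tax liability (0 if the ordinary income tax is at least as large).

Ordinary income tax:
  £566000 × 12% = £67920
  £191000 × 24% = £45840
  £55400 × 31% = £17174
  → £130934

Alternative floor tax:
  Adjusted income: £812400 + £32200 + £159000 = £1003600
  Exemption: £1003600 ≤ £1019000, so full £99000 applies
  Base: £1003600 − £99000 = £904600
  £904600 × 12% = £108552

£108552 ≤ £130934, so no add-on is due.

£0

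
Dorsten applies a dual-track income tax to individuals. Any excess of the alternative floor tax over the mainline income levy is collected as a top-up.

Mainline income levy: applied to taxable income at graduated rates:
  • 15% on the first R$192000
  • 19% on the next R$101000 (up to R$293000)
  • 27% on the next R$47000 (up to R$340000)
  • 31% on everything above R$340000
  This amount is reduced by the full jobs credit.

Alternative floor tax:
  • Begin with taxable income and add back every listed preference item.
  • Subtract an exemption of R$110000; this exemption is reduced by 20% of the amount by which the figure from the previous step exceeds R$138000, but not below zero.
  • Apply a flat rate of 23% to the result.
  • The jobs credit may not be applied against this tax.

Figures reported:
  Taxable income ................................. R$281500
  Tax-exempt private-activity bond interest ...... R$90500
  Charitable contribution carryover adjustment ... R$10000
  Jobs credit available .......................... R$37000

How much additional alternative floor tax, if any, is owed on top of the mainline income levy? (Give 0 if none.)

R$64979

Alternative floor tax:
  Adjusted income: R$281500 + R$90500 + R$10000 = R$382000
  Exemption: R$110000 − 20% × (R$382000 − R$138000) = R$110000 − R$48800 = R$61200
  Base: R$382000 − R$61200 = R$320800
  R$320800 × 23% = R$73784

Mainline income levy:
  R$192000 × 15% = R$28800
  R$89500 × 19% = R$17005
  → R$45805
  Less jobs credit R$37000 → R$8805

Excess of alternative floor tax over mainline income levy: R$73784 − R$8805 = R$64979.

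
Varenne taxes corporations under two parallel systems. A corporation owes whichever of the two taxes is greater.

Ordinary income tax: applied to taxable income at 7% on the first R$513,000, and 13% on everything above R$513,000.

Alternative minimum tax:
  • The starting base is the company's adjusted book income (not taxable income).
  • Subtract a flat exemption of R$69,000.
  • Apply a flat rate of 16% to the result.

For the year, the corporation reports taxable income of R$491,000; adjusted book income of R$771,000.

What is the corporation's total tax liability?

Alternative minimum tax:
  Base (adjusted book income): R$771,000
  Less exemption R$69,000 → base R$702,000
  R$702,000 × 16% = R$112,320

Ordinary income tax:
  R$491,000 × 7% = R$34,370

R$112,320 > R$34,370, so the alternative minimum tax is the binding amount.

R$112,320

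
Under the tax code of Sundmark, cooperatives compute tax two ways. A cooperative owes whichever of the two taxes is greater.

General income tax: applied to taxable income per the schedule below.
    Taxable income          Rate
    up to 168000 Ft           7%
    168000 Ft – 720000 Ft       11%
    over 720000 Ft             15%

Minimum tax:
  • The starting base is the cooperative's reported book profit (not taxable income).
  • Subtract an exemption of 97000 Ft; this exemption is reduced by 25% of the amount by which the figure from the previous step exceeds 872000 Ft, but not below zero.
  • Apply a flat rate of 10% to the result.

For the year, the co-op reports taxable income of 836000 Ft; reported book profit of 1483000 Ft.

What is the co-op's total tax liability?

General income tax:
  168000 Ft × 7% = 11760 Ft
  552000 Ft × 11% = 60720 Ft
  116000 Ft × 15% = 17400 Ft
  → 89880 Ft

Minimum tax:
  Base (reported book profit): 1483000 Ft
  Exemption: 25% × (1483000 Ft − 872000 Ft) = 152750 Ft ≥ 97000 Ft, so the exemption is fully phased out
  Base: 1483000 Ft − 0 Ft = 1483000 Ft
  1483000 Ft × 10% = 148300 Ft

148300 Ft > 89880 Ft, so the minimum tax is the binding amount.

148300 Ft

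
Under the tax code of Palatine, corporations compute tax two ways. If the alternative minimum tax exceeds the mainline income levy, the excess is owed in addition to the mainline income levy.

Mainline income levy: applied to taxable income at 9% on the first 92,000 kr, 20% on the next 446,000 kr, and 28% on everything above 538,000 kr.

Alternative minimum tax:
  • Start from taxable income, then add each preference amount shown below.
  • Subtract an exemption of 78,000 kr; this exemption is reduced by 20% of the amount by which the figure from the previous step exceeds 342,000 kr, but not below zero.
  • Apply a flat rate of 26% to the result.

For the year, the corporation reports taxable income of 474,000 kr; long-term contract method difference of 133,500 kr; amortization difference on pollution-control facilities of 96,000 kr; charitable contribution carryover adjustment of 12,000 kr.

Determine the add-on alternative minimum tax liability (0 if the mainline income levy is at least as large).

Alternative minimum tax:
  Adjusted income: 474,000 kr + 133,500 kr + 96,000 kr + 12,000 kr = 715,500 kr
  Exemption: 78,000 kr − 20% × (715,500 kr − 342,000 kr) = 78,000 kr − 74,700 kr = 3,300 kr
  Base: 715,500 kr − 3,300 kr = 712,200 kr
  712,200 kr × 26% = 185,172 kr

Mainline income levy:
  92,000 kr × 9% = 8,280 kr
  382,000 kr × 20% = 76,400 kr
  → 84,680 kr

Excess of alternative minimum tax over mainline income levy: 185,172 kr − 84,680 kr = 100,492 kr.

100,492 kr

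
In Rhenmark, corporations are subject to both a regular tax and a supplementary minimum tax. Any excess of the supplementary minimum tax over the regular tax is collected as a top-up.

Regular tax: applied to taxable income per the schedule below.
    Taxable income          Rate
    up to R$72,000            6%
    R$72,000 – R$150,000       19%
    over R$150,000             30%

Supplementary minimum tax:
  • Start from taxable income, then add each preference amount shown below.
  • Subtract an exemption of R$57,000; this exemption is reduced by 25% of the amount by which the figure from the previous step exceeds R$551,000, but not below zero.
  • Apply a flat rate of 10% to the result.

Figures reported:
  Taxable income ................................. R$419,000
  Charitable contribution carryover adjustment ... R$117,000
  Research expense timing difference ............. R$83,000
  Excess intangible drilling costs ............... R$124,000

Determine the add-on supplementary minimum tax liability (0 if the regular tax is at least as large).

Regular tax:
  R$72,000 × 6% = R$4,320
  R$78,000 × 19% = R$14,820
  R$269,000 × 30% = R$80,700
  → R$99,840

Supplementary minimum tax:
  Adjusted income: R$419,000 + R$117,000 + R$83,000 + R$124,000 = R$743,000
  Exemption: R$57,000 − 25% × (R$743,000 − R$551,000) = R$57,000 − R$48,000 = R$9,000
  Base: R$743,000 − R$9,000 = R$734,000
  R$734,000 × 10% = R$73,400

R$73,400 ≤ R$99,840, so no add-on is due.

R$0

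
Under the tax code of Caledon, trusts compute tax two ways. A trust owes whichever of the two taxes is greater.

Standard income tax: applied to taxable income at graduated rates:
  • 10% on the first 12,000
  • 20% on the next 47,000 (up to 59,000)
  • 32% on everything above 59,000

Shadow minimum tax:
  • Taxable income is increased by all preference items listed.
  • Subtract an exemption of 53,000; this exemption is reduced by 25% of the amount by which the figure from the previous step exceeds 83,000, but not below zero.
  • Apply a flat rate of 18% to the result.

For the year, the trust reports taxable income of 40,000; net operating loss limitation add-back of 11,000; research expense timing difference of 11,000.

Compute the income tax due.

Standard income tax:
  12,000 × 10% = 1,200
  28,000 × 20% = 5,600
  → 6,800

Shadow minimum tax:
  Adjusted income: 40,000 + 11,000 + 11,000 = 62,000
  Exemption: 62,000 ≤ 83,000, so full 53,000 applies
  Base: 62,000 − 53,000 = 9,000
  9,000 × 18% = 1,620

6,800 > 1,620, so the standard income tax governs.

6,800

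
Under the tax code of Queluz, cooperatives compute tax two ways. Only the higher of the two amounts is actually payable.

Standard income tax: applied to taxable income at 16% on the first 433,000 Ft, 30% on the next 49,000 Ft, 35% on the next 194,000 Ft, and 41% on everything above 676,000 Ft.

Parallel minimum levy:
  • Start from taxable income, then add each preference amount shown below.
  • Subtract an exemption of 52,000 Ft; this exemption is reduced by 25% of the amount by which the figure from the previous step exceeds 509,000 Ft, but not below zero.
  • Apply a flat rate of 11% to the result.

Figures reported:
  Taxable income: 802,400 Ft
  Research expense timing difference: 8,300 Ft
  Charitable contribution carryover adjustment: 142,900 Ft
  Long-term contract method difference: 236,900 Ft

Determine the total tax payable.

Parallel minimum levy:
  Adjusted income: 802,400 Ft + 8,300 Ft + 142,900 Ft + 236,900 Ft = 1,190,500 Ft
  Exemption: 25% × (1,190,500 Ft − 509,000 Ft) = 170,375 Ft ≥ 52,000 Ft, so the exemption is fully phased out
  Base: 1,190,500 Ft − 0 Ft = 1,190,500 Ft
  1,190,500 Ft × 11% = 130,955 Ft

Standard income tax:
  433,000 Ft × 16% = 69,280 Ft
  49,000 Ft × 30% = 14,700 Ft
  194,000 Ft × 35% = 67,900 Ft
  126,400 Ft × 41% = 51,824 Ft
  → 203,704 Ft

203,704 Ft > 130,955 Ft, so the standard income tax governs.

203,704 Ft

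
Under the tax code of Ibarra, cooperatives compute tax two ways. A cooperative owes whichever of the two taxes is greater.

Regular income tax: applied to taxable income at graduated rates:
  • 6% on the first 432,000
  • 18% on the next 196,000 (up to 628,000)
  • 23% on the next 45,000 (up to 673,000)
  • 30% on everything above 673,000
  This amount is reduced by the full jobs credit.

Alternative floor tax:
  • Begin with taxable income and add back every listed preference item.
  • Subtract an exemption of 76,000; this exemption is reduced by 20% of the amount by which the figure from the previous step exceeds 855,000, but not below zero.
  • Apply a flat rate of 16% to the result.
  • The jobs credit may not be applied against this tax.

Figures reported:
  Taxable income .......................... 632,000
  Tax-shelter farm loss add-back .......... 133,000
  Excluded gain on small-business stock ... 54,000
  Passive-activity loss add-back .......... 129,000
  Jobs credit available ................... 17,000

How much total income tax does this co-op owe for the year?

Regular income tax:
  432,000 × 6% = 25,920
  196,000 × 18% = 35,280
  4,000 × 23% = 920
  → 62,120
  Less jobs credit 17,000 → 45,120

Alternative floor tax:
  Adjusted income: 632,000 + 133,000 + 54,000 + 129,000 = 948,000
  Exemption: 76,000 − 20% × (948,000 − 855,000) = 76,000 − 18,600 = 57,400
  Base: 948,000 − 57,400 = 890,600
  890,600 × 16% = 142,496

142,496 > 45,120, so the alternative floor tax is the binding amount.

142,496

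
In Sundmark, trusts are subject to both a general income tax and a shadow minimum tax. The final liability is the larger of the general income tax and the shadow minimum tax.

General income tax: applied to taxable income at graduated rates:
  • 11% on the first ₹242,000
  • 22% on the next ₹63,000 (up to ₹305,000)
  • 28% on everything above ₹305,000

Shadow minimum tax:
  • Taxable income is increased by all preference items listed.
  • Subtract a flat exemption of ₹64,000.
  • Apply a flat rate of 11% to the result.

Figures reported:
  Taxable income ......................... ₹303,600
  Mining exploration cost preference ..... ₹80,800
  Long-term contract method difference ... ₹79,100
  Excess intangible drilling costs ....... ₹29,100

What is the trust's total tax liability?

₹47,146

General income tax:
  ₹242,000 × 11% = ₹26,620
  ₹61,600 × 22% = ₹13,552
  → ₹40,172

Shadow minimum tax:
  Adjusted income: ₹303,600 + ₹80,800 + ₹79,100 + ₹29,100 = ₹492,600
  Less exemption ₹64,000 → base ₹428,600
  ₹428,600 × 11% = ₹47,146

₹47,146 > ₹40,172, so the shadow minimum tax is the binding amount.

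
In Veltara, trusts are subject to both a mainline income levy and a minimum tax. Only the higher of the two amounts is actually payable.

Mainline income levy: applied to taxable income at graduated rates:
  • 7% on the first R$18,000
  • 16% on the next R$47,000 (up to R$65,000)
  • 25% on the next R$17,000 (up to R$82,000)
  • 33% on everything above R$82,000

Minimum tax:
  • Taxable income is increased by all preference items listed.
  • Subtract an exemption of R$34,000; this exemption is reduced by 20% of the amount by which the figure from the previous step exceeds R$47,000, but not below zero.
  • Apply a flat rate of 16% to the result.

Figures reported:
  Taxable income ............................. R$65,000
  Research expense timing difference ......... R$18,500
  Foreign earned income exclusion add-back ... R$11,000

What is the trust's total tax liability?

Mainline income levy:
  R$18,000 × 7% = R$1,260
  R$47,000 × 16% = R$7,520
  → R$8,780

Minimum tax:
  Adjusted income: R$65,000 + R$18,500 + R$11,000 = R$94,500
  Exemption: R$34,000 − 20% × (R$94,500 − R$47,000) = R$34,000 − R$9,500 = R$24,500
  Base: R$94,500 − R$24,500 = R$70,000
  R$70,000 × 16% = R$11,200

R$11,200 > R$8,780, so the minimum tax is the binding amount.

R$11,200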